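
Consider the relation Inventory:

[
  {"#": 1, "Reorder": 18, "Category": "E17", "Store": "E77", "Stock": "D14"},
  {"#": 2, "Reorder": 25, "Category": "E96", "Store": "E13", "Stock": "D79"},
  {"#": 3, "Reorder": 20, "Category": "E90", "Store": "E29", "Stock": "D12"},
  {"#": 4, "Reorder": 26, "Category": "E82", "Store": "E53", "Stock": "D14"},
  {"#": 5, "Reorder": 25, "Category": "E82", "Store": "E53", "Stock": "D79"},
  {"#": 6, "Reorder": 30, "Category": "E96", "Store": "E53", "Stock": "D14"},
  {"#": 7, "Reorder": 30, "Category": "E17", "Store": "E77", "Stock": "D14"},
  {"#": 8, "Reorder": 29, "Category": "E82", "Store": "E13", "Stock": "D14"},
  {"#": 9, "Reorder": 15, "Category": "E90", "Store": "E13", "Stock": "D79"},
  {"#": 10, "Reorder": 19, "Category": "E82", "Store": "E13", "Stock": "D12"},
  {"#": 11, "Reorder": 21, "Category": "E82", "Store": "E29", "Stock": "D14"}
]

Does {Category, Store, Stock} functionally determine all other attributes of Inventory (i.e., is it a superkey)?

Rows 1 and 7 have the same {Category, Store, Stock} value (Category=E17, Store=E77, Stock=D14) but are distinct tuples, so {Category, Store, Stock} does not determine every attribute — not a superkey.

No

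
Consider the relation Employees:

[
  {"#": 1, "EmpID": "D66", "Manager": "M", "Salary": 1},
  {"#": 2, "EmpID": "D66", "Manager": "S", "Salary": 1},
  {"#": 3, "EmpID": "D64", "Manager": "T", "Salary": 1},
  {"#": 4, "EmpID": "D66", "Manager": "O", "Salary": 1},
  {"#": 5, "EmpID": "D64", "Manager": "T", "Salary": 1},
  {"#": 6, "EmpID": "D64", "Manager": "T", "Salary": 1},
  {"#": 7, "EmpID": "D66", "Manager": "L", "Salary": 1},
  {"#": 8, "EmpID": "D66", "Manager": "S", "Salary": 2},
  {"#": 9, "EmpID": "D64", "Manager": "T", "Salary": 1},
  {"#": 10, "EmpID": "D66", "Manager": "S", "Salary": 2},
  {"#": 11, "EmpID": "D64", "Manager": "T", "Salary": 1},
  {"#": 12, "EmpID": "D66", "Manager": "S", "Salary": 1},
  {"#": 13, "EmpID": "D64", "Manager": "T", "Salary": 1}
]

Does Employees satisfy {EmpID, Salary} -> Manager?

No

(EmpID=D66, Salary=1): rows 1, 2, 4, 7, 12 → Manager takes values {M, S, O, L} — violation
(EmpID=D64, Salary=1): rows 3, 5, 6, 9, 11, 13 → Manager = T, T, T, T, T, T ✓
(EmpID=D66, Salary=2): rows 8, 10 → Manager = S, S ✓
Two rows agree on {EmpID, Salary} but differ on Manager, so {EmpID, Salary} -> Manager does not hold.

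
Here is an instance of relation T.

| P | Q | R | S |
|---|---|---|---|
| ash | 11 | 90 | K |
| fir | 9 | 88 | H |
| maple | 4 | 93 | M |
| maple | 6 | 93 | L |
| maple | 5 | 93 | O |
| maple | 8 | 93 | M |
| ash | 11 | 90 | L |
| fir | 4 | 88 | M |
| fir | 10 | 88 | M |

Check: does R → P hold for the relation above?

R=90: 2 rows → P = ash, ash ✓
R=88: 3 rows → P = fir, fir, fir ✓
R=93: 4 rows → P = maple, maple, maple, maple ✓
Every R value is associated with a single P value, so R → P holds.

Yes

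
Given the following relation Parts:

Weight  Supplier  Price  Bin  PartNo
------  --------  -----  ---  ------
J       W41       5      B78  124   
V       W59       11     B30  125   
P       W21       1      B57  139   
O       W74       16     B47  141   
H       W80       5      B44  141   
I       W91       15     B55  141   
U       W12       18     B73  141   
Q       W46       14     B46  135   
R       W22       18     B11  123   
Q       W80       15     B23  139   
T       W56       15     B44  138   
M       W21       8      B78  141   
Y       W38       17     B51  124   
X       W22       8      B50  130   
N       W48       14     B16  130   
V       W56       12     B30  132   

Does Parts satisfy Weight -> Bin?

Weight=J: 1 row → Bin = B78 ✓
Weight=V: 2 rows → Bin = B30, B30 ✓
Weight=P: 1 row → Bin = B57 ✓
Weight=O: 1 row → Bin = B47 ✓
Weight=H: 1 row → Bin = B44 ✓
Weight=I: 1 row → Bin = B55 ✓
Weight=U: 1 row → Bin = B73 ✓
Weight=Q: 2 rows → Bin takes values {B46, B23} — violation
Weight=R: 1 row → Bin = B11 ✓
Weight=T: 1 row → Bin = B44 ✓
Weight=M: 1 row → Bin = B78 ✓
Weight=Y: 1 row → Bin = B51 ✓
Weight=X: 1 row → Bin = B50 ✓
Weight=N: 1 row → Bin = B16 ✓
Two rows agree on Weight but differ on Bin, so Weight -> Bin does not hold.

No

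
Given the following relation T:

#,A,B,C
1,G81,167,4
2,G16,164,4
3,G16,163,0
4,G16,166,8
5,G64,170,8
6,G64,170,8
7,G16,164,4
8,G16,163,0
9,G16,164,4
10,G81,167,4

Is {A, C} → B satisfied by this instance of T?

Yes

(A=G81, C=4): rows 1, 10 → B = 167, 167 ✓
(A=G16, C=4): rows 2, 7, 9 → B = 164, 164, 164 ✓
(A=G16, C=0): rows 3, 8 → B = 163, 163 ✓
(A=G16, C=8): row 4 → B = 166 ✓
(A=G64, C=8): rows 5, 6 → B = 170, 170 ✓
Every {A, C} value is associated with a single B value, so {A, C} → B holds.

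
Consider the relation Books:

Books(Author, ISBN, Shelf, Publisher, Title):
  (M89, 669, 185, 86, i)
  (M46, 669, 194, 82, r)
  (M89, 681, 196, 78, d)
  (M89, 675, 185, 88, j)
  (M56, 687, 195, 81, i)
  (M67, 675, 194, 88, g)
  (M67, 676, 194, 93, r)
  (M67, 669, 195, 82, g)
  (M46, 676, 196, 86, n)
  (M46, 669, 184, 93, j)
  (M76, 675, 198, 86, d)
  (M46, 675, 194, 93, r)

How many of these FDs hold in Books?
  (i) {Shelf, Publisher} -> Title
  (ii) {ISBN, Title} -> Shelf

2

(i) {Shelf, Publisher} -> Title: every LHS value maps to a single RHS value — holds.
(ii) {ISBN, Title} -> Shelf: every LHS value maps to a single RHS value — holds.
2 of the 2 dependencies hold.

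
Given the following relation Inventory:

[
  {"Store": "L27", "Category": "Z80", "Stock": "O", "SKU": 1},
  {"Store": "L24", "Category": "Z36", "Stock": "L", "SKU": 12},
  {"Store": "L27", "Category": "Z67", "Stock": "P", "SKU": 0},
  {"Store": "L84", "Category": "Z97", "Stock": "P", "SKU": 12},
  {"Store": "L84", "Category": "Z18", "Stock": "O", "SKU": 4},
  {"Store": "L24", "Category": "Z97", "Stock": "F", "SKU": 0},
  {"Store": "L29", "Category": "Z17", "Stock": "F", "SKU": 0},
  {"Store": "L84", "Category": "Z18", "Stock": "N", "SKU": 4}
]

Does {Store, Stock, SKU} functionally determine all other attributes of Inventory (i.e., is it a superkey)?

All 8 rows have distinct {Store, Stock, SKU} values, so {Store, Stock, SKU} → (all attributes) holds and {Store, Stock, SKU} is a superkey.

Yes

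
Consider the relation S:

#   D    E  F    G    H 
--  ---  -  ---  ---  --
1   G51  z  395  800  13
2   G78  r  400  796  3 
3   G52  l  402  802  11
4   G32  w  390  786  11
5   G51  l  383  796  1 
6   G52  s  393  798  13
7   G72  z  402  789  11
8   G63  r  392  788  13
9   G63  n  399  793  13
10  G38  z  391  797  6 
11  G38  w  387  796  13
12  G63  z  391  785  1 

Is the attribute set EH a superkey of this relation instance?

All 12 rows have distinct EH values, so EH → (all attributes) holds and EH is a superkey.

Yes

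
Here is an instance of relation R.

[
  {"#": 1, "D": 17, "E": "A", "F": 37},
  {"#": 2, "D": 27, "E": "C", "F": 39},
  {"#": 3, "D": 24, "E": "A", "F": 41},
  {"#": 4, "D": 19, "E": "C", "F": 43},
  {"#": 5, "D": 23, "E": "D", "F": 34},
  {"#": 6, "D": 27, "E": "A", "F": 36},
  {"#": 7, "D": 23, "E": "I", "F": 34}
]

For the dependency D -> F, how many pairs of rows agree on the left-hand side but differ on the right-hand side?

D=27: violating pairs (2,6) — 1 pair.
D=23: all 2 rows agree on F — 0 pairs.

1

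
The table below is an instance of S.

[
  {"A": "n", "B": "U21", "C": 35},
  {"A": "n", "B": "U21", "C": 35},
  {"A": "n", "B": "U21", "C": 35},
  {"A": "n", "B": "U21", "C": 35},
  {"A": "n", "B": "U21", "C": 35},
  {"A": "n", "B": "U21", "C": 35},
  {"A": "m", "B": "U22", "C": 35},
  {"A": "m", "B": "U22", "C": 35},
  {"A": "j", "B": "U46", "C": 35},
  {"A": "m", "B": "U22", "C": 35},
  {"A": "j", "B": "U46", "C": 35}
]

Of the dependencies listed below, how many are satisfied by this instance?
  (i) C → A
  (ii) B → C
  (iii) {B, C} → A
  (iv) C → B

(i) C → A: C=35: 11 rows → A takes values {n, m, j} — violation — fails.
(ii) B → C: every LHS value maps to a single RHS value — holds.
(iii) {B, C} → A: every LHS value maps to a single RHS value — holds.
(iv) C → B: C=35: 11 rows → B takes values {U21, U22, U46} — violation — fails.
2 of the 4 dependencies hold.

2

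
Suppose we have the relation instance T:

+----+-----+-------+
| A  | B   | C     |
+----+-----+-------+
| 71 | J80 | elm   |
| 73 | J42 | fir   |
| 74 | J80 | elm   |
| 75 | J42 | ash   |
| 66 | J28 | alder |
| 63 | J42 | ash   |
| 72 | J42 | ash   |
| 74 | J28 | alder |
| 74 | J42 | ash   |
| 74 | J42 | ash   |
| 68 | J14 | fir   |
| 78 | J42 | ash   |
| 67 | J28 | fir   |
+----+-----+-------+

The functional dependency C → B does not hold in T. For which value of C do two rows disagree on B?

C=elm: 2 rows → B = J80, J80 ✓
C=fir: 3 rows → B takes values {J42, J14, J28} — violation
C=ash: 6 rows → B = J42, J42, J42, J42, J42, J42 ✓
C=alder: 2 rows → B = J28, J28 ✓
The only C value with inconsistent B is C=fir.

fir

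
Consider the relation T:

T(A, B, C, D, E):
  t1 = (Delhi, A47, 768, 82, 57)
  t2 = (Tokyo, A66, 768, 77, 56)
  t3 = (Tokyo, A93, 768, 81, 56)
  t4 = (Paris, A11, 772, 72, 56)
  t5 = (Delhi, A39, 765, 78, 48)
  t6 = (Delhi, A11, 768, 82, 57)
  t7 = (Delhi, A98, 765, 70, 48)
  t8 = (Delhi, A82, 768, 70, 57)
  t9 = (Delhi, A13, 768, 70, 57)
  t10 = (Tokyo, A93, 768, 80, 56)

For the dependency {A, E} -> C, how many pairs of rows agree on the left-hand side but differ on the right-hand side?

0

(A=Delhi, E=57): all 4 rows agree on C — 0 pairs.
(A=Tokyo, E=56): all 3 rows agree on C — 0 pairs.
(A=Delhi, E=48): all 2 rows agree on C — 0 pairs.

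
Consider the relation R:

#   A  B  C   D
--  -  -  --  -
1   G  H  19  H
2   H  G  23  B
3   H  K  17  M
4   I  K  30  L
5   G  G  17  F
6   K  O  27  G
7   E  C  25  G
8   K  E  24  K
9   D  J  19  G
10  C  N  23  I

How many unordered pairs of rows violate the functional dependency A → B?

A=G: violating pairs (1,5) — 1 pair.
A=H: violating pairs (2,3) — 1 pair.
A=K: violating pairs (6,8) — 1 pair.

3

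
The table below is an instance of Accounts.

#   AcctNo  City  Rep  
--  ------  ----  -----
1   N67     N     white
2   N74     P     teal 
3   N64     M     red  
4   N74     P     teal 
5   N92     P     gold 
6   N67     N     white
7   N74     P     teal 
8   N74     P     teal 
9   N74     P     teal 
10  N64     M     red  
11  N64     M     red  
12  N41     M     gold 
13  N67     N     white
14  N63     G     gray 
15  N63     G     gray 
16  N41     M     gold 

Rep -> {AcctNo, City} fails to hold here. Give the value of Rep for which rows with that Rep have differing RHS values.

Rep=white: rows 1, 6, 13 → {AcctNo,City} = (N67, N), (N67, N), (N67, N) ✓
Rep=teal: rows 2, 4, 7, 8, 9 → {AcctNo,City} = (N74, P), (N74, P), (N74, P), (N74, P), (N74, P) ✓
Rep=red: rows 3, 10, 11 → {AcctNo,City} = (N64, M), (N64, M), (N64, M) ✓
Rep=gold: rows 5, 12, 16 → {AcctNo,City} takes values {(N92, P), (N41, M)} — violation
Rep=gray: rows 14, 15 → {AcctNo,City} = (N63, G), (N63, G) ✓
The only Rep value with inconsistent RHS is Rep=gold.

gold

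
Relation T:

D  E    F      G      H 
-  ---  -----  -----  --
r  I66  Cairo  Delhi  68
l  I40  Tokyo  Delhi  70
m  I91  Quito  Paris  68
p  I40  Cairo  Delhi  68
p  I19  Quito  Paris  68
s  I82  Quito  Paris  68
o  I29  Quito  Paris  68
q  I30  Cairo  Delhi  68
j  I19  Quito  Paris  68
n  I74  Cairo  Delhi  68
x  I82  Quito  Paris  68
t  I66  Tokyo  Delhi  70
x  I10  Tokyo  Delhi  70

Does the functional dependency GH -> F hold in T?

(G=Delhi, H=68): 4 rows → F = Cairo, Cairo, Cairo, Cairo ✓
(G=Delhi, H=70): 3 rows → F = Tokyo, Tokyo, Tokyo ✓
(G=Paris, H=68): 6 rows → F = Quito, Quito, Quito, Quito, Quito, Quito ✓
Every GH value is associated with a single F value, so GH -> F holds.

Yes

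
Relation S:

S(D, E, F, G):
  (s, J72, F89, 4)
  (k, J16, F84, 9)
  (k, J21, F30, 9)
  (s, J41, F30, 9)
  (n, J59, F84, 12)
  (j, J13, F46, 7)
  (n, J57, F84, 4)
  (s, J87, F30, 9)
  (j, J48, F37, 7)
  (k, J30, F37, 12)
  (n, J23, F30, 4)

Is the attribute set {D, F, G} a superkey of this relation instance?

No

Two distinct rows share (D=s, F=F30, G=9), so {D, F, G} does not determine every attribute — not a superkey.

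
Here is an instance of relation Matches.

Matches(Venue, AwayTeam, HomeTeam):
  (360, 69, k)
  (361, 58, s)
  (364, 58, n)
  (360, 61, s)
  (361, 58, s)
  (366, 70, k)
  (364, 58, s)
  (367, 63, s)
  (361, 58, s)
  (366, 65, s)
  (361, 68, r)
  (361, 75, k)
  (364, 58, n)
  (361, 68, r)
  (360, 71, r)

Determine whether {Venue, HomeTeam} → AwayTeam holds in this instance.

(Venue=360, HomeTeam=k): 1 row → AwayTeam = 69 ✓
(Venue=361, HomeTeam=s): 3 rows → AwayTeam = 58, 58, 58 ✓
(Venue=364, HomeTeam=n): 2 rows → AwayTeam = 58, 58 ✓
(Venue=360, HomeTeam=s): 1 row → AwayTeam = 61 ✓
(Venue=366, HomeTeam=k): 1 row → AwayTeam = 70 ✓
(Venue=364, HomeTeam=s): 1 row → AwayTeam = 58 ✓
(Venue=367, HomeTeam=s): 1 row → AwayTeam = 63 ✓
(Venue=366, HomeTeam=s): 1 row → AwayTeam = 65 ✓
(Venue=361, HomeTeam=r): 2 rows → AwayTeam = 68, 68 ✓
(Venue=361, HomeTeam=k): 1 row → AwayTeam = 75 ✓
(Venue=360, HomeTeam=r): 1 row → AwayTeam = 71 ✓
Every {Venue, HomeTeam} value is associated with a single AwayTeam value, so {Venue, HomeTeam} → AwayTeam holds.

Yes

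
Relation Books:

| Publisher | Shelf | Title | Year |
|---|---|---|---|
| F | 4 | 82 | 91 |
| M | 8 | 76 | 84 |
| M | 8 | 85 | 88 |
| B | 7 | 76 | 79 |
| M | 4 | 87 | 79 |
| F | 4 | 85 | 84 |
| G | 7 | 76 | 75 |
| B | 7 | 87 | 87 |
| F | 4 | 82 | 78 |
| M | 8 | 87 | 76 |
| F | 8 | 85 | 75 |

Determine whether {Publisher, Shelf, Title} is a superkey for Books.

No

Two distinct rows share (Publisher=F, Shelf=4, Title=82), so {Publisher, Shelf, Title} does not determine every attribute — not a superkey.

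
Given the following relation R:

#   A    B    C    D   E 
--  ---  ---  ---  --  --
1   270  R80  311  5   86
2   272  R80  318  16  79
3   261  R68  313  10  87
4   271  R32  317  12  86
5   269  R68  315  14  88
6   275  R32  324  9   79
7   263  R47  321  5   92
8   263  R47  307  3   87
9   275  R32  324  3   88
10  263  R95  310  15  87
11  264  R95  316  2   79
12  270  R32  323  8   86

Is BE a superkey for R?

No

Rows 4 and 12 have the same BE value (B=R32, E=86) but are distinct tuples, so BE does not determine every attribute — not a superkey.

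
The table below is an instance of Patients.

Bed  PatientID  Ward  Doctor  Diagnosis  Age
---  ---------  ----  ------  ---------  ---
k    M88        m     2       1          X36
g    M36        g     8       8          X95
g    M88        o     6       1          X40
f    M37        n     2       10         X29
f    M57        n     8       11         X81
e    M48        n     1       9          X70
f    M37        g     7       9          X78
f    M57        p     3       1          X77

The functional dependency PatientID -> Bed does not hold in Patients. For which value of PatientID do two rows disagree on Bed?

PatientID=M88: 2 rows → Bed takes values {k, g} — violation
PatientID=M36: 1 row → Bed = g ✓
PatientID=M37: 2 rows → Bed = f, f ✓
PatientID=M57: 2 rows → Bed = f, f ✓
PatientID=M48: 1 row → Bed = e ✓
The only PatientID value with inconsistent Bed is PatientID=M88.

M88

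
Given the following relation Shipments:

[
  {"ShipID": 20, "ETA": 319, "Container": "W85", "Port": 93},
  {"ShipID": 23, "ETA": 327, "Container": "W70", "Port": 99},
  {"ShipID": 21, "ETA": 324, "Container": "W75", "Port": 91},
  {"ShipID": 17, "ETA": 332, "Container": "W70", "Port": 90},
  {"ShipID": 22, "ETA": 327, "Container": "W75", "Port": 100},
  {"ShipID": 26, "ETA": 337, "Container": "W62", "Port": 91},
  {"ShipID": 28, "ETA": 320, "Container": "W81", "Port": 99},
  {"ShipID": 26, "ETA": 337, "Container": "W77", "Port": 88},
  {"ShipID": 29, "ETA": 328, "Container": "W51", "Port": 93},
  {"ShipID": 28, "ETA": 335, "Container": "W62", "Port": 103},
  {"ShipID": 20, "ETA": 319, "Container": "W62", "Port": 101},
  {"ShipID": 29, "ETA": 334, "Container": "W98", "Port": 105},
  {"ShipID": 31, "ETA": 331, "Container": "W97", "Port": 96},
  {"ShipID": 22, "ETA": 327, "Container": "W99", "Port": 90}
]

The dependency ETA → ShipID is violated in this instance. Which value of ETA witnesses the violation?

327

ETA=319: 2 rows → ShipID = 20, 20 ✓
ETA=327: 3 rows → ShipID takes values {23, 22} — violation
ETA=324: 1 row → ShipID = 21 ✓
ETA=332: 1 row → ShipID = 17 ✓
ETA=337: 2 rows → ShipID = 26, 26 ✓
ETA=320: 1 row → ShipID = 28 ✓
ETA=328: 1 row → ShipID = 29 ✓
ETA=335: 1 row → ShipID = 28 ✓
ETA=334: 1 row → ShipID = 29 ✓
ETA=331: 1 row → ShipID = 31 ✓
The only ETA value with inconsistent ShipID is ETA=327.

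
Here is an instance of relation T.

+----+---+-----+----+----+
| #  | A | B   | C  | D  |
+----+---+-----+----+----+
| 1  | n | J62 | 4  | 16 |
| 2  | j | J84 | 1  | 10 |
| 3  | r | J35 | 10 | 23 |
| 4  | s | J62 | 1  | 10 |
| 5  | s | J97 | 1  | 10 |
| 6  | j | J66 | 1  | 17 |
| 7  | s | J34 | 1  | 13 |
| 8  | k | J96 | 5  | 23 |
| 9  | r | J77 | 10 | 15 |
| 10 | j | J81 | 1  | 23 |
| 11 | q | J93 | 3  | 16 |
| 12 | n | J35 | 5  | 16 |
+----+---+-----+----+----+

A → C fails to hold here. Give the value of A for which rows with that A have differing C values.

n

A=n: rows 1, 12 → C takes values {4, 5} — violation
A=j: rows 2, 6, 10 → C = 1, 1, 1 ✓
A=r: rows 3, 9 → C = 10, 10 ✓
A=s: rows 4, 5, 7 → C = 1, 1, 1 ✓
A=k: row 8 → C = 5 ✓
A=q: row 11 → C = 3 ✓
The only A value with inconsistent C is A=n.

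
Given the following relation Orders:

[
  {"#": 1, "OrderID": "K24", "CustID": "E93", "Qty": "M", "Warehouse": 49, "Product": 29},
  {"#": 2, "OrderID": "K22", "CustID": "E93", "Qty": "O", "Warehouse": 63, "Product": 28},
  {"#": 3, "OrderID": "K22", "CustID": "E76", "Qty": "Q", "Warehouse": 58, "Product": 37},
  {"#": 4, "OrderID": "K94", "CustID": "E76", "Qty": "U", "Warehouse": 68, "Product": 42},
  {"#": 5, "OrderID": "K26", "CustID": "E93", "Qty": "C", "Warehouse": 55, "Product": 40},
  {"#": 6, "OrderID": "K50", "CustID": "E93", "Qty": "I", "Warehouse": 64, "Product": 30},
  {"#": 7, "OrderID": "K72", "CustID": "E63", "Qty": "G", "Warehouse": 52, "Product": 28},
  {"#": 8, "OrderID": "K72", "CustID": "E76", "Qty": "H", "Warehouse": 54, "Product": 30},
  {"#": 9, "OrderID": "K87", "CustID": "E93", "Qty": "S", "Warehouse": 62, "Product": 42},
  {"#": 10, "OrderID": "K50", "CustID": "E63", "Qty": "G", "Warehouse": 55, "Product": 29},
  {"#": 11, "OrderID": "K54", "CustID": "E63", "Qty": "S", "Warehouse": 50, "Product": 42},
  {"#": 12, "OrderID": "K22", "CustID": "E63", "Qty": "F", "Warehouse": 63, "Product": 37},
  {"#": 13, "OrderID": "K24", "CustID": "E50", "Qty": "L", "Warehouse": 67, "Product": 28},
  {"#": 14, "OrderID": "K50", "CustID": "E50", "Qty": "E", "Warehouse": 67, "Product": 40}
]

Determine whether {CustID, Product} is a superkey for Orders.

All 14 rows have distinct {CustID, Product} values, so {CustID, Product} → (all attributes) holds and {CustID, Product} is a superkey.

Yes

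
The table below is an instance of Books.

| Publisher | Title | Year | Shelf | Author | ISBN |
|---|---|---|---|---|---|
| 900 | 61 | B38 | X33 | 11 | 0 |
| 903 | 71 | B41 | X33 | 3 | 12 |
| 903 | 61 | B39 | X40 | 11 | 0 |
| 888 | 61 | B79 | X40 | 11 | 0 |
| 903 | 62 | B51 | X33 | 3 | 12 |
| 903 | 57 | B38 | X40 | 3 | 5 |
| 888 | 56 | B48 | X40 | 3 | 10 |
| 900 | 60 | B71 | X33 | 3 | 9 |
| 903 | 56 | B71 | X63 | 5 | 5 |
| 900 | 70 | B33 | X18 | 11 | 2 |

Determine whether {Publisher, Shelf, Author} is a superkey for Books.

No

Two distinct rows share (Publisher=903, Shelf=X33, Author=3), so {Publisher, Shelf, Author} does not determine every attribute — not a superkey.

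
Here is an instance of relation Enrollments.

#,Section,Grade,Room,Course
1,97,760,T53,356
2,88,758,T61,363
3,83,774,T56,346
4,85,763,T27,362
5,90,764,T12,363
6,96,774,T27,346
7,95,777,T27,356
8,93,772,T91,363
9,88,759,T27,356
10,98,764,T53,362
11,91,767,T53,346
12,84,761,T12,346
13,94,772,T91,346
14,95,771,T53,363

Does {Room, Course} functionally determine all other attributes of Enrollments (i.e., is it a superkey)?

No

Rows 7 and 9 have the same {Room, Course} value (Room=T27, Course=356) but are distinct tuples, so {Room, Course} does not determine every attribute — not a superkey.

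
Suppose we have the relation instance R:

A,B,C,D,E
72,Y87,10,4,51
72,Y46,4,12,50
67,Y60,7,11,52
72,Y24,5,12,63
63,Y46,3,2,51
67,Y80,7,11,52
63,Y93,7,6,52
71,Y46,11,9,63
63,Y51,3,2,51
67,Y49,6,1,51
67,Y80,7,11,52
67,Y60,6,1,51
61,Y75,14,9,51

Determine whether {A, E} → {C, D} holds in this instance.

(A=72, E=51): 1 row → {C,D} = (10, 4) ✓
(A=72, E=50): 1 row → {C,D} = (4, 12) ✓
(A=67, E=52): 3 rows → {C,D} = (7, 11), (7, 11), (7, 11) ✓
(A=72, E=63): 1 row → {C,D} = (5, 12) ✓
(A=63, E=51): 2 rows → {C,D} = (3, 2), (3, 2) ✓
(A=63, E=52): 1 row → {C,D} = (7, 6) ✓
(A=71, E=63): 1 row → {C,D} = (11, 9) ✓
(A=67, E=51): 2 rows → {C,D} = (6, 1), (6, 1) ✓
(A=61, E=51): 1 row → {C,D} = (14, 9) ✓
Every {A, E} value is associated with a single {C, D} value, so {A, E} → {C, D} holds.

Yes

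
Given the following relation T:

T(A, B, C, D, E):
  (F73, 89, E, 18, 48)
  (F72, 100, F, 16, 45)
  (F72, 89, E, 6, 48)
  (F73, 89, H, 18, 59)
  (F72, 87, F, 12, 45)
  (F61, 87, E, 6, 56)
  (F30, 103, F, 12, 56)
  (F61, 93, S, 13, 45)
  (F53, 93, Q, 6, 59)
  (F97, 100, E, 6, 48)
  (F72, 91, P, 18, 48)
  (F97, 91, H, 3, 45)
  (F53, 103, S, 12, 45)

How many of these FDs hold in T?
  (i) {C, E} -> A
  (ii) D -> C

0

(i) {C, E} -> A: (C=E, E=48): 3 rows → A takes values {F73, F72, F97} — violation; (C=S, E=45): 2 rows → A takes values {F61, F53} — violation — fails.
(ii) D -> C: D=18: 3 rows → C takes values {E, H, P} — violation; D=6: 4 rows → C takes values {E, Q} — violation; D=12: 3 rows → C takes values {F, S} — violation — fails.
None of the 2 dependencies hold.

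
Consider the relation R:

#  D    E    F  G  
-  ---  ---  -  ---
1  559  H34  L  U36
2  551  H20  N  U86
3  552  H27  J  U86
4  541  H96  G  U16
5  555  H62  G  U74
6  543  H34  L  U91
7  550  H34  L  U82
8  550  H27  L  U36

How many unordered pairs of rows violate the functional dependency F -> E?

4

F=L: violating pairs (1,8), (6,8), (7,8) — 3 pairs.
F=G: violating pairs (4,5) — 1 pair.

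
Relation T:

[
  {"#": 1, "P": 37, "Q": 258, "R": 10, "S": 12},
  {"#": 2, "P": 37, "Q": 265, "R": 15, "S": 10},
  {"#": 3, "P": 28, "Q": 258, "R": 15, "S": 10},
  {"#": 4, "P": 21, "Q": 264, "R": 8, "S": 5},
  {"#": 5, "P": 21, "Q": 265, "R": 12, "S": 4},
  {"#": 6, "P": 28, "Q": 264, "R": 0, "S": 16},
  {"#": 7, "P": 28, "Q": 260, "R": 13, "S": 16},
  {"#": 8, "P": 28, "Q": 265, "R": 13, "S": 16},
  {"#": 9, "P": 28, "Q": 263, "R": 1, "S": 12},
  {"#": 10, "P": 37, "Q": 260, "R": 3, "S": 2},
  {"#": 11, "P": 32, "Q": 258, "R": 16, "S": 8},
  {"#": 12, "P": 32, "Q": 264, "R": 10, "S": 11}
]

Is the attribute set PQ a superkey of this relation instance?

All 12 rows have distinct PQ values, so PQ → (all attributes) holds and PQ is a superkey.

Yes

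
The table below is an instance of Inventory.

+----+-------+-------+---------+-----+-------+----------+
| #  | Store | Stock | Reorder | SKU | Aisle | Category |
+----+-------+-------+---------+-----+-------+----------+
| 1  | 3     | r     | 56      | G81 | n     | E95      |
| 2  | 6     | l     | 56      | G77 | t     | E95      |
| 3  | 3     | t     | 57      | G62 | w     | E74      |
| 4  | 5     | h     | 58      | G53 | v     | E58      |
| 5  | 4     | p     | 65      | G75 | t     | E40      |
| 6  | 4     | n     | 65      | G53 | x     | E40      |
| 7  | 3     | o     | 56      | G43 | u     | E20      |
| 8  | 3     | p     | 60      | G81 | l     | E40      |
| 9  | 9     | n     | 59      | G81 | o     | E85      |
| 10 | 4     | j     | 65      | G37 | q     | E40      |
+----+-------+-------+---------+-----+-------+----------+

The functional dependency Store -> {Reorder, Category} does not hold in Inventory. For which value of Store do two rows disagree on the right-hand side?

Store=3: rows 1, 3, 7, 8 → {Reorder,Category} takes values {(56, E95), (57, E74), (56, E20), (60, E40)} — violation
Store=6: row 2 → {Reorder,Category} = (56, E95) ✓
Store=5: row 4 → {Reorder,Category} = (58, E58) ✓
Store=4: rows 5, 6, 10 → {Reorder,Category} = (65, E40), (65, E40), (65, E40) ✓
Store=9: row 9 → {Reorder,Category} = (59, E85) ✓
The only Store value with inconsistent RHS is Store=3.

3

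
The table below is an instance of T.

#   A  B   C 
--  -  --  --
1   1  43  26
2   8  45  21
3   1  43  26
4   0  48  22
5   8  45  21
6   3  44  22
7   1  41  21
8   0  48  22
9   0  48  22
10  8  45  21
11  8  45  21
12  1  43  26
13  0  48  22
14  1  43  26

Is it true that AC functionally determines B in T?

Yes

(A=1, C=26): rows 1, 3, 12, 14 → B = 43, 43, 43, 43 ✓
(A=8, C=21): rows 2, 5, 10, 11 → B = 45, 45, 45, 45 ✓
(A=0, C=22): rows 4, 8, 9, 13 → B = 48, 48, 48, 48 ✓
(A=3, C=22): row 6 → B = 44 ✓
(A=1, C=21): row 7 → B = 41 ✓
Every AC value is associated with a single B value, so AC -> B holds.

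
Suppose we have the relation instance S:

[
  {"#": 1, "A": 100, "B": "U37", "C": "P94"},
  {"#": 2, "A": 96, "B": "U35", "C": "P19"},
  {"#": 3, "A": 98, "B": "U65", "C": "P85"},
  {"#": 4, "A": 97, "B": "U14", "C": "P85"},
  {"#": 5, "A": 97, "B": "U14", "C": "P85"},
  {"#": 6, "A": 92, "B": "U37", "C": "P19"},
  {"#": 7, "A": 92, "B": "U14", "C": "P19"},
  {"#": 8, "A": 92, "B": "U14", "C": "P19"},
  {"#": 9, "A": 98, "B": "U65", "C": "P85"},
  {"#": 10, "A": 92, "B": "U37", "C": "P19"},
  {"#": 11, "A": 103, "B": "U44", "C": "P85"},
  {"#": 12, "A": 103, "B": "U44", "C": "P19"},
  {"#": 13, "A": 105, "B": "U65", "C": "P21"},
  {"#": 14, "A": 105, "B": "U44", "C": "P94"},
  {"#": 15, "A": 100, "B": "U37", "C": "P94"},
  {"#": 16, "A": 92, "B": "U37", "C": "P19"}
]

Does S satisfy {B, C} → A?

Yes

(B=U37, C=P94): rows 1, 15 → A = 100, 100 ✓
(B=U35, C=P19): row 2 → A = 96 ✓
(B=U65, C=P85): rows 3, 9 → A = 98, 98 ✓
(B=U14, C=P85): rows 4, 5 → A = 97, 97 ✓
(B=U37, C=P19): rows 6, 10, 16 → A = 92, 92, 92 ✓
(B=U14, C=P19): rows 7, 8 → A = 92, 92 ✓
(B=U44, C=P85): row 11 → A = 103 ✓
(B=U44, C=P19): row 12 → A = 103 ✓
(B=U65, C=P21): row 13 → A = 105 ✓
(B=U44, C=P94): row 14 → A = 105 ✓
Every {B, C} value is associated with a single A value, so {B, C} → A holds.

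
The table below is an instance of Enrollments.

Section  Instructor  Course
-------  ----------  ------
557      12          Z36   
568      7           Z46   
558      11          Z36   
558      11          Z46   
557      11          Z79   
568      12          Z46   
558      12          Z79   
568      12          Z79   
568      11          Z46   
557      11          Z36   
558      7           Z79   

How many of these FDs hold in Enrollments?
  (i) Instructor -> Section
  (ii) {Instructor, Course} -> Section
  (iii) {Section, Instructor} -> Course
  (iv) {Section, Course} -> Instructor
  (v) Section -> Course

0

(i) Instructor -> Section: Instructor=12: 4 rows → Section takes values {557, 568, 558} — violation; Instructor=7: 2 rows → Section takes values {568, 558} — violation; Instructor=11: 5 rows → Section takes values {558, 557, 568} — violation — fails.
(ii) {Instructor, Course} -> Section: (Instructor=11, Course=Z36): 2 rows → Section takes values {558, 557} — violation; (Instructor=11, Course=Z46): 2 rows → Section takes values {558, 568} — violation; (Instructor=12, Course=Z79): 2 rows → Section takes values {558, 568} — violation — fails.
(iii) {Section, Instructor} -> Course: (Section=558, Instructor=11): 2 rows → Course takes values {Z36, Z46} — violation; (Section=557, Instructor=11): 2 rows → Course takes values {Z79, Z36} — violation; (Section=568, Instructor=12): 2 rows → Course takes values {Z46, Z79} — violation — fails.
(iv) {Section, Course} -> Instructor: (Section=557, Course=Z36): 2 rows → Instructor takes values {12, 11} — violation; (Section=568, Course=Z46): 3 rows → Instructor takes values {7, 12, 11} — violation; (Section=558, Course=Z79): 2 rows → Instructor takes values {12, 7} — violation — fails.
(v) Section -> Course: Section=557: 3 rows → Course takes values {Z36, Z79} — violation; Section=568: 4 rows → Course takes values {Z46, Z79} — violation; Section=558: 4 rows → Course takes values {Z36, Z46, Z79} — violation — fails.
None of the 5 dependencies hold.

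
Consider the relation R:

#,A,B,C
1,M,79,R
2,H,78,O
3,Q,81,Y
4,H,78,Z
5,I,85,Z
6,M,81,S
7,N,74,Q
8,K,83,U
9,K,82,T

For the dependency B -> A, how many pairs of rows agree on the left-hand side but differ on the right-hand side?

1

B=78: all 2 rows agree on A — 0 pairs.
B=81: violating pairs (3,6) — 1 pair.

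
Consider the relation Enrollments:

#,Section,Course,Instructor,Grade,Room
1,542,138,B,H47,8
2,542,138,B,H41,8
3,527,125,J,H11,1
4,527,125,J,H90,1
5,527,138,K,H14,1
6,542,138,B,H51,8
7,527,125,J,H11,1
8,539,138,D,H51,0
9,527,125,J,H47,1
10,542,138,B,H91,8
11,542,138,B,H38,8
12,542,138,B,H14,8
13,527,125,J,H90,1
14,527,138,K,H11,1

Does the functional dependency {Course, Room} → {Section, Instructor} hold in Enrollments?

(Course=138, Room=8): rows 1, 2, 6, 10, 11, 12 → {Section,Instructor} = (542, B), (542, B), (542, B), (542, B), (542, B), (542, B) ✓
(Course=125, Room=1): rows 3, 4, 7, 9, 13 → {Section,Instructor} = (527, J), (527, J), (527, J), (527, J), (527, J) ✓
(Course=138, Room=1): rows 5, 14 → {Section,Instructor} = (527, K), (527, K) ✓
(Course=138, Room=0): row 8 → {Section,Instructor} = (539, D) ✓
Every {Course, Room} value is associated with a single {Section, Instructor} value, so {Course, Room} → {Section, Instructor} holds.

Yes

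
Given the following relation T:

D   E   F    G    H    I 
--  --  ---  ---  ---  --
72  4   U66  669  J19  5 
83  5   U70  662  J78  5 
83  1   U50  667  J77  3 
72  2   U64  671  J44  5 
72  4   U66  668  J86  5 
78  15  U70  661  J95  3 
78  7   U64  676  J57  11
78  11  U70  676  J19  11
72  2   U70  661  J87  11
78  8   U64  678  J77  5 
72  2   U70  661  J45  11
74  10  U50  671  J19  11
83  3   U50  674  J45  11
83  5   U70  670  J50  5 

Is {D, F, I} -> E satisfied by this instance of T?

Yes

(D=72, F=U66, I=5): 2 rows → E = 4, 4 ✓
(D=83, F=U70, I=5): 2 rows → E = 5, 5 ✓
(D=83, F=U50, I=3): 1 row → E = 1 ✓
(D=72, F=U64, I=5): 1 row → E = 2 ✓
(D=78, F=U70, I=3): 1 row → E = 15 ✓
(D=78, F=U64, I=11): 1 row → E = 7 ✓
(D=78, F=U70, I=11): 1 row → E = 11 ✓
(D=72, F=U70, I=11): 2 rows → E = 2, 2 ✓
(D=78, F=U64, I=5): 1 row → E = 8 ✓
(D=74, F=U50, I=11): 1 row → E = 10 ✓
(D=83, F=U50, I=11): 1 row → E = 3 ✓
Every {D, F, I} value is associated with a single E value, so {D, F, I} -> E holds.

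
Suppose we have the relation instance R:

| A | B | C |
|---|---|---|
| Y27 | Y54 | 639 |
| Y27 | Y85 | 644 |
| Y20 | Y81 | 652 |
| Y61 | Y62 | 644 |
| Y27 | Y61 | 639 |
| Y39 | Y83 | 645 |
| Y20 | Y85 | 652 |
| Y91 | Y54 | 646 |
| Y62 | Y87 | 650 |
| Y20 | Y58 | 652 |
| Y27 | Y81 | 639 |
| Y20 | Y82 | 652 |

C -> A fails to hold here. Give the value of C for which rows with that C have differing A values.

C=639: 3 rows → A = Y27, Y27, Y27 ✓
C=644: 2 rows → A takes values {Y27, Y61} — violation
C=652: 4 rows → A = Y20, Y20, Y20, Y20 ✓
C=645: 1 row → A = Y39 ✓
C=646: 1 row → A = Y91 ✓
C=650: 1 row → A = Y62 ✓
The only C value with inconsistent A is C=644.

644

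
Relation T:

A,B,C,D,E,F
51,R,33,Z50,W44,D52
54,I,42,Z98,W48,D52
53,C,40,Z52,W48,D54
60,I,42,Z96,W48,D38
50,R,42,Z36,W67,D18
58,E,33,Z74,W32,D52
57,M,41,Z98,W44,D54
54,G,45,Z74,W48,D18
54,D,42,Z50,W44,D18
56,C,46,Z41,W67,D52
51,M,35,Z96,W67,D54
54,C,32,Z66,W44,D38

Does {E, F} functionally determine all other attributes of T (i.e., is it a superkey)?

Yes

All 12 rows have distinct {E, F} values, so {E, F} → (all attributes) holds and {E, F} is a superkey.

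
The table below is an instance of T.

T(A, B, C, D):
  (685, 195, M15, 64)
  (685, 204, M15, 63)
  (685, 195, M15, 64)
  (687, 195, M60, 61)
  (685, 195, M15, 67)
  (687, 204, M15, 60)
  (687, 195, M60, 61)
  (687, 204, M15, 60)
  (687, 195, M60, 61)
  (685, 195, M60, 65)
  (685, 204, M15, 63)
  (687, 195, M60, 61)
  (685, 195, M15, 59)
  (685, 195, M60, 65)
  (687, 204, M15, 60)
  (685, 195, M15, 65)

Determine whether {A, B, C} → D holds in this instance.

No

(A=685, B=195, C=M15): 5 rows → D takes values {64, 67, 59, 65} — violation
(A=685, B=204, C=M15): 2 rows → D = 63, 63 ✓
(A=687, B=195, C=M60): 4 rows → D = 61, 61, 61, 61 ✓
(A=687, B=204, C=M15): 3 rows → D = 60, 60, 60 ✓
(A=685, B=195, C=M60): 2 rows → D = 65, 65 ✓
Two rows agree on {A, B, C} but differ on D, so {A, B, C} → D does not hold.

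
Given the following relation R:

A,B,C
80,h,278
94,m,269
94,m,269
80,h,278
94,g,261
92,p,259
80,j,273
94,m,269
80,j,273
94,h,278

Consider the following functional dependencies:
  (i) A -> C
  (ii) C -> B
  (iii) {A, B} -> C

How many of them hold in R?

2

(i) A -> C: A=80: 4 rows → C takes values {278, 273} — violation; A=94: 5 rows → C takes values {269, 261, 278} — violation — fails.
(ii) C -> B: every LHS value maps to a single RHS value — holds.
(iii) {A, B} -> C: every LHS value maps to a single RHS value — holds.
2 of the 3 dependencies hold.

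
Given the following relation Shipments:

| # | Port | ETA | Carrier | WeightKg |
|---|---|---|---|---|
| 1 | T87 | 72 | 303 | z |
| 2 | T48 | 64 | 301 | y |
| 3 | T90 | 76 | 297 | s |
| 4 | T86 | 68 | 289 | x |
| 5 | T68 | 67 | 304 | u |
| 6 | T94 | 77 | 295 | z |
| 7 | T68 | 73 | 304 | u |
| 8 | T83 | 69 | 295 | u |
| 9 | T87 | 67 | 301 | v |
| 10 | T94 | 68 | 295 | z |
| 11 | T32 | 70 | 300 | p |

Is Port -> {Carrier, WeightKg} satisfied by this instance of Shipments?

No

Port=T87: rows 1, 9 → {Carrier,WeightKg} takes values {(303, z), (301, v)} — violation
Port=T48: row 2 → {Carrier,WeightKg} = (301, y) ✓
Port=T90: row 3 → {Carrier,WeightKg} = (297, s) ✓
Port=T86: row 4 → {Carrier,WeightKg} = (289, x) ✓
Port=T68: rows 5, 7 → {Carrier,WeightKg} = (304, u), (304, u) ✓
Port=T94: rows 6, 10 → {Carrier,WeightKg} = (295, z), (295, z) ✓
Port=T83: row 8 → {Carrier,WeightKg} = (295, u) ✓
Port=T32: row 11 → {Carrier,WeightKg} = (300, p) ✓
Two rows agree on Port but differ on {Carrier, WeightKg}, so Port -> {Carrier, WeightKg} does not hold.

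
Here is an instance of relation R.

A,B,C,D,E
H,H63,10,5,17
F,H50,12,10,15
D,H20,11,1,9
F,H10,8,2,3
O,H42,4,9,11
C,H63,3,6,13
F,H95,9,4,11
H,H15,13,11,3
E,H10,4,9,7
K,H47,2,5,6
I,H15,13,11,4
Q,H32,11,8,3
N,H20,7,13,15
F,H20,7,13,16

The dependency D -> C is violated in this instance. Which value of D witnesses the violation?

5

D=5: 2 rows → C takes values {10, 2} — violation
D=10: 1 row → C = 12 ✓
D=1: 1 row → C = 11 ✓
D=2: 1 row → C = 8 ✓
D=9: 2 rows → C = 4, 4 ✓
D=6: 1 row → C = 3 ✓
D=4: 1 row → C = 9 ✓
D=11: 2 rows → C = 13, 13 ✓
D=8: 1 row → C = 11 ✓
D=13: 2 rows → C = 7, 7 ✓
The only D value with inconsistent C is D=5.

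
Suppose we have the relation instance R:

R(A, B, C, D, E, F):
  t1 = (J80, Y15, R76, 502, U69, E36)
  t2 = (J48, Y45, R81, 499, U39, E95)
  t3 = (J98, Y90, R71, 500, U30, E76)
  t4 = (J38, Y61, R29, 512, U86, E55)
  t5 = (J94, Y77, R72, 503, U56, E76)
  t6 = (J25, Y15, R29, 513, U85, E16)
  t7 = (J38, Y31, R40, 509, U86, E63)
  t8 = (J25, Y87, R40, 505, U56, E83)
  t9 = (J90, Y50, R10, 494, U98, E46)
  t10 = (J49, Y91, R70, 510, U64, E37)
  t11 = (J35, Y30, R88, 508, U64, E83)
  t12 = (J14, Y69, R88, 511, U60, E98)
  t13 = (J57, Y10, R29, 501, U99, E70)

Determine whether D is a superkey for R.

All 13 rows have distinct D values, so D → (all attributes) holds and D is a superkey.

Yes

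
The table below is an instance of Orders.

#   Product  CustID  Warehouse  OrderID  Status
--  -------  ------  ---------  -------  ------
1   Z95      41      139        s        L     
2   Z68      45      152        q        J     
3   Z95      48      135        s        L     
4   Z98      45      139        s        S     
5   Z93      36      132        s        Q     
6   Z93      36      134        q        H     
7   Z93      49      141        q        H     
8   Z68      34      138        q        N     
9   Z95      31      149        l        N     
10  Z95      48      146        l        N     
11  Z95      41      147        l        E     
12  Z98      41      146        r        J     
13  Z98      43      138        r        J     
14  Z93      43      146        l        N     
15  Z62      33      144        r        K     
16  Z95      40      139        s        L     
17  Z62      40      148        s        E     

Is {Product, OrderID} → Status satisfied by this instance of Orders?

No

(Product=Z95, OrderID=s): rows 1, 3, 16 → Status = L, L, L ✓
(Product=Z68, OrderID=q): rows 2, 8 → Status takes values {J, N} — violation
(Product=Z98, OrderID=s): row 4 → Status = S ✓
(Product=Z93, OrderID=s): row 5 → Status = Q ✓
(Product=Z93, OrderID=q): rows 6, 7 → Status = H, H ✓
(Product=Z95, OrderID=l): rows 9, 10, 11 → Status takes values {N, E} — violation
(Product=Z98, OrderID=r): rows 12, 13 → Status = J, J ✓
(Product=Z93, OrderID=l): row 14 → Status = N ✓
(Product=Z62, OrderID=r): row 15 → Status = K ✓
(Product=Z62, OrderID=s): row 17 → Status = E ✓
Two rows agree on {Product, OrderID} but differ on Status, so {Product, OrderID} → Status does not hold.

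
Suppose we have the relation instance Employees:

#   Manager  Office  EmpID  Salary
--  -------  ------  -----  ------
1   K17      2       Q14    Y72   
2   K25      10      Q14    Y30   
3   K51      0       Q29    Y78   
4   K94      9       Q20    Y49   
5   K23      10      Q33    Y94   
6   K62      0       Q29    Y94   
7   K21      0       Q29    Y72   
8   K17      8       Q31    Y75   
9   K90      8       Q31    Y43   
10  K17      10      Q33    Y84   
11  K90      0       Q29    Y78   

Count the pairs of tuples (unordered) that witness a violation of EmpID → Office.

1

EmpID=Q14: violating pairs (1,2) — 1 pair.
EmpID=Q29: all 4 rows agree on Office — 0 pairs.
EmpID=Q33: all 2 rows agree on Office — 0 pairs.
EmpID=Q31: all 2 rows agree on Office — 0 pairs.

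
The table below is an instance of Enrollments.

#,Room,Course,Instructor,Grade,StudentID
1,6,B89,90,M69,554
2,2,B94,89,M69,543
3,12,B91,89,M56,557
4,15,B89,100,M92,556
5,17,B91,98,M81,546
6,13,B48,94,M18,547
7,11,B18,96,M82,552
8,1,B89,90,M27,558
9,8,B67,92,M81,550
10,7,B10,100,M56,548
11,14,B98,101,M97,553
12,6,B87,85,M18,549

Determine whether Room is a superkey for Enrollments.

No

Rows 1 and 12 have the same Room value Room=6 but are distinct tuples, so Room does not determine every attribute — not a superkey.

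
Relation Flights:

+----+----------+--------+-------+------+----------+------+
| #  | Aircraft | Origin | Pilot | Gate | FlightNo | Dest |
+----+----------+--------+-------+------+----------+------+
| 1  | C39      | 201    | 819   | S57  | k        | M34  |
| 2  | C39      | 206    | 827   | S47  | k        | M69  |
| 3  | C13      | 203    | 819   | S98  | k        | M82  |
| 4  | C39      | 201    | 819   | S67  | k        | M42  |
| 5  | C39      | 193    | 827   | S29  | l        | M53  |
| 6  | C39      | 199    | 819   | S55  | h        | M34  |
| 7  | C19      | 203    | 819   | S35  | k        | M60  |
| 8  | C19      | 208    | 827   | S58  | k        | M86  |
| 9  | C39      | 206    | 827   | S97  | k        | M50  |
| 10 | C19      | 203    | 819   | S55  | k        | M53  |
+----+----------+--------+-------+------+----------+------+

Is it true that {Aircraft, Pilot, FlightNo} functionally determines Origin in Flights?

Yes

(Aircraft=C39, Pilot=819, FlightNo=k): rows 1, 4 → Origin = 201, 201 ✓
(Aircraft=C39, Pilot=827, FlightNo=k): rows 2, 9 → Origin = 206, 206 ✓
(Aircraft=C13, Pilot=819, FlightNo=k): row 3 → Origin = 203 ✓
(Aircraft=C39, Pilot=827, FlightNo=l): row 5 → Origin = 193 ✓
(Aircraft=C39, Pilot=819, FlightNo=h): row 6 → Origin = 199 ✓
(Aircraft=C19, Pilot=819, FlightNo=k): rows 7, 10 → Origin = 203, 203 ✓
(Aircraft=C19, Pilot=827, FlightNo=k): row 8 → Origin = 208 ✓
Every {Aircraft, Pilot, FlightNo} value is associated with a single Origin value, so {Aircraft, Pilot, FlightNo} → Origin holds.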